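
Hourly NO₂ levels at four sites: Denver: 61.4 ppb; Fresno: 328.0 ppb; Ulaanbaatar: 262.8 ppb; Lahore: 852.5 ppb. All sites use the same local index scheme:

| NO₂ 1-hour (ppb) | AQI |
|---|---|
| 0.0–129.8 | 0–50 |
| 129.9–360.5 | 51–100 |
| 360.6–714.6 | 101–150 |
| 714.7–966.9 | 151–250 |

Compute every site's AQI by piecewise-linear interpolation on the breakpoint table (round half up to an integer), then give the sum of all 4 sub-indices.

401

Denver 61.4: bracket 0.0–129.8 → index 0–50; slope 50/129.8, offset 61.4.
AQI = 0 + 50/129.8·61.4 ≈ 23.65 ⇒ 24.
Fresno: 328.0 lies in 129.9–360.5, so I_lo=51, I_hi=100, C_lo=129.9, C_hi=360.5.
(100−51)/(360.5−129.9) × (328.0−129.9) + 51 = 49/230.6 × 198.1 + 51 ≈ 93.09 → 93.
Ulaanbaatar: 262.8 lies in 129.9–360.5, so I_lo=51, I_hi=100, C_lo=129.9, C_hi=360.5.
(100−51)/(360.5−129.9) × (262.8−129.9) + 51 = 49/230.6 × 132.9 + 51 ≈ 79.24 → 79.
Lahore: 852.5 ∈ [714.7, 966.9] ↔ index [151, 250].
151 + (852.5−714.7)·(250−151)/(966.9−714.7) = 151 + 137.8·99/252.2 ≈ 205.09, so AQI = 205.
AQIs: Denver=24, Fresno=93, Ulaanbaatar=79, Lahore=205. Sum = 24 + 93 + 79 + 205 = 401.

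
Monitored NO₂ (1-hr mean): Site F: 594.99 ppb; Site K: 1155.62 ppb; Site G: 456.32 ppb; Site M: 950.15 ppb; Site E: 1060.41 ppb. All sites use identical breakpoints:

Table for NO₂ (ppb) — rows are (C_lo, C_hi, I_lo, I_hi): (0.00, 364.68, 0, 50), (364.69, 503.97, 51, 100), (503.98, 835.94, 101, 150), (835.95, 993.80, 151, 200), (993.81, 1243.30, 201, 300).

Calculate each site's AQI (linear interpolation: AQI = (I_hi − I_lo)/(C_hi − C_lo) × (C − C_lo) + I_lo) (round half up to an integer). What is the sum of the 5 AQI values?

Site F 594.99: bracket 503.98–835.94 → index 101–150; slope 49/331.96, offset 91.01.
AQI = 101 + 49/331.96·91.01 ≈ 114.43 ⇒ 114.
Site K: row 993.81–1243.30 (AQI 201–300). (300−201)·(1155.62−993.81)/(1243.30−993.81) + 201 = 99·161.81/249.49 + 201 ≈ 265.21 → 265.
Site G 456.32: bracket 364.69–503.97 → index 51–100; slope 49/139.28, offset 91.63.
AQI = 51 + 49/139.28·91.63 ≈ 83.24 ⇒ 83.
Site M: 950.15 lies in 835.95–993.80, so I_lo=151, I_hi=200, C_lo=835.95, C_hi=993.80.
(200−151)/(993.80−835.95) × (950.15−835.95) + 151 = 49/157.85 × 114.20 + 151 ≈ 186.45 → 186.
Site E: 1060.41 lies in 993.81–1243.30, so I_lo=201, I_hi=300, C_lo=993.81, C_hi=1243.30.
(300−201)/(1243.30−993.81) × (1060.41−993.81) + 201 = 99/249.49 × 66.60 + 201 ≈ 227.43 → 227.
AQIs: Site F=114, Site K=265, Site G=83, Site M=186, Site E=227. Sum = 114 + 265 + 83 + 186 + 227 = 875.

875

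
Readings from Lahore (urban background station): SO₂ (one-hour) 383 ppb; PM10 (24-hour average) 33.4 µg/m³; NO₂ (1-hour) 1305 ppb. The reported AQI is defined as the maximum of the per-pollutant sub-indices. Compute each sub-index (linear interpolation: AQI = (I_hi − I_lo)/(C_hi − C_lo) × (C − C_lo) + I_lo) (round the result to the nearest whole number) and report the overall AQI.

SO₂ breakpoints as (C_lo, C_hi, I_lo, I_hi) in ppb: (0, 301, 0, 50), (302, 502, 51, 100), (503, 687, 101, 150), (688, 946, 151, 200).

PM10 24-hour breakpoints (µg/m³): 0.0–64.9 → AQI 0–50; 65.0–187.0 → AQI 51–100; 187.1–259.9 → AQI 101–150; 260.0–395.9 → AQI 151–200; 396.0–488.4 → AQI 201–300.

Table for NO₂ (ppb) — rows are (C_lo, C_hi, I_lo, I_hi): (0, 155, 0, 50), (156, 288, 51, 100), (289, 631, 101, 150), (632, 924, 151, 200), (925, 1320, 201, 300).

SO₂: row 302–502 (AQI 51–100). (100−51)·(383−302)/(502−302) + 51 = 49·81/200 + 51 ≈ 70.85 → 71.
PM10: 33.4 lies in 0.0–64.9, so I_lo=0, I_hi=50, C_lo=0.0, C_hi=64.9.
(50−0)/(64.9−0.0) × (33.4−0.0) + 0 = 50/64.9 × 33.4 + 0 ≈ 25.73 → 26.
NO₂: 1305 lies in 925–1320, so I_lo=201, I_hi=300, C_lo=925, C_hi=1320.
(300−201)/(1320−925) × (1305−925) + 201 = 99/395 × 380 + 201 ≈ 296.24 → 296.
Sub-indices: SO₂→71, PM10→26, NO₂→296. Overall AQI = max = 296; dominant pollutant is NO₂.
AQI 296: Very Unhealthy.

296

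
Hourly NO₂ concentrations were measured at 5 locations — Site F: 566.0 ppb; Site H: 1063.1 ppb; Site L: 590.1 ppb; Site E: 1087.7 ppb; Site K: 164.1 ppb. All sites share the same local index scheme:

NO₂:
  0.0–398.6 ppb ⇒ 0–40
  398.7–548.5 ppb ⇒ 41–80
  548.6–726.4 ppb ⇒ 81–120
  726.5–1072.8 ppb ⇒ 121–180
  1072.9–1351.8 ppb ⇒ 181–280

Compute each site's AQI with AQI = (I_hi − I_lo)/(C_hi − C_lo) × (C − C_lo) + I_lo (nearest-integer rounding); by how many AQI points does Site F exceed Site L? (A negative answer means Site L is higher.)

Site F: 566.0 ∈ [548.6, 726.4] ↔ index [81, 120].
81 + (566.0−548.6)·(120−81)/(726.4−548.6) = 81 + 17.4·39/177.8 ≈ 84.82, so AQI = 85.
Site H: 1063.1 ∈ [726.5, 1072.8] ↔ index [121, 180].
121 + (1063.1−726.5)·(180−121)/(1072.8−726.5) = 121 + 336.6·59/346.3 ≈ 178.35, so AQI = 178.
Site L 590.1: bracket 548.6–726.4 → index 81–120; slope 39/177.8, offset 41.5.
AQI = 81 + 39/177.8·41.5 ≈ 90.10 ⇒ 90.
Site E: row 1072.9–1351.8 (AQI 181–280). (280−181)·(1087.7−1072.9)/(1351.8−1072.9) + 181 = 99·14.8/278.9 + 181 ≈ 186.25 → 186.
Site K: 164.1 lies in 0.0–398.6, so I_lo=0, I_hi=40, C_lo=0.0, C_hi=398.6.
(40−0)/(398.6−0.0) × (164.1−0.0) + 0 = 40/398.6 × 164.1 + 0 ≈ 16.47 → 16.
AQIs: Site F=85, Site H=178, Site L=90, Site E=186, Site K=16. Site F (85) − Site L (90) = -5.

-5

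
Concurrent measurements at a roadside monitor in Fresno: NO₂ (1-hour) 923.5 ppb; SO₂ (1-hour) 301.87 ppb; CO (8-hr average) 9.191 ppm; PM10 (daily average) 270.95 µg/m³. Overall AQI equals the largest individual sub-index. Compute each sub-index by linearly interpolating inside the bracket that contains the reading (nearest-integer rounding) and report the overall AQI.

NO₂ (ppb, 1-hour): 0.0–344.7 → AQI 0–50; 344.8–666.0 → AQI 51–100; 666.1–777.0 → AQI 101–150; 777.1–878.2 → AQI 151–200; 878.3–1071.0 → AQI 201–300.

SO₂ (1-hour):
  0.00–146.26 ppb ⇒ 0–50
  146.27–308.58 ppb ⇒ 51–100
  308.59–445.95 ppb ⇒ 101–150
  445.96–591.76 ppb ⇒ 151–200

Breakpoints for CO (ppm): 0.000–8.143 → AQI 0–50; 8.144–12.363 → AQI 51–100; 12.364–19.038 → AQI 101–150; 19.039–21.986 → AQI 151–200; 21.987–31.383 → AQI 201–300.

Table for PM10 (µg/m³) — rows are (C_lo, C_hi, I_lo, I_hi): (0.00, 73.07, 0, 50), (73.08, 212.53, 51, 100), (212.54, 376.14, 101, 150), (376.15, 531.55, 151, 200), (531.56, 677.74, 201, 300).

224

NO₂: 923.5 lies in 878.3–1071.0, so I_lo=201, I_hi=300, C_lo=878.3, C_hi=1071.0.
(300−201)/(1071.0−878.3) × (923.5−878.3) + 201 = 99/192.7 × 45.2 + 201 ≈ 224.22 → 224.
SO₂ 301.87: bracket 146.27–308.58 → index 51–100; slope 49/162.31, offset 155.60.
AQI = 51 + 49/162.31·155.60 ≈ 97.97 ⇒ 98.
CO: 9.191 lies in 8.144–12.363, so I_lo=51, I_hi=100, C_lo=8.144, C_hi=12.363.
(100−51)/(12.363−8.144) × (9.191−8.144) + 51 = 49/4.219 × 1.047 + 51 ≈ 63.16 → 63.
PM10: row 212.54–376.14 (AQI 101–150). (150−101)·(270.95−212.54)/(376.14−212.54) + 101 = 49·58.41/163.60 + 101 ≈ 118.49 → 118.
Sub-indices: NO₂→224, SO₂→98, CO→63, PM10→118. Overall AQI = max = 224; dominant pollutant is NO₂.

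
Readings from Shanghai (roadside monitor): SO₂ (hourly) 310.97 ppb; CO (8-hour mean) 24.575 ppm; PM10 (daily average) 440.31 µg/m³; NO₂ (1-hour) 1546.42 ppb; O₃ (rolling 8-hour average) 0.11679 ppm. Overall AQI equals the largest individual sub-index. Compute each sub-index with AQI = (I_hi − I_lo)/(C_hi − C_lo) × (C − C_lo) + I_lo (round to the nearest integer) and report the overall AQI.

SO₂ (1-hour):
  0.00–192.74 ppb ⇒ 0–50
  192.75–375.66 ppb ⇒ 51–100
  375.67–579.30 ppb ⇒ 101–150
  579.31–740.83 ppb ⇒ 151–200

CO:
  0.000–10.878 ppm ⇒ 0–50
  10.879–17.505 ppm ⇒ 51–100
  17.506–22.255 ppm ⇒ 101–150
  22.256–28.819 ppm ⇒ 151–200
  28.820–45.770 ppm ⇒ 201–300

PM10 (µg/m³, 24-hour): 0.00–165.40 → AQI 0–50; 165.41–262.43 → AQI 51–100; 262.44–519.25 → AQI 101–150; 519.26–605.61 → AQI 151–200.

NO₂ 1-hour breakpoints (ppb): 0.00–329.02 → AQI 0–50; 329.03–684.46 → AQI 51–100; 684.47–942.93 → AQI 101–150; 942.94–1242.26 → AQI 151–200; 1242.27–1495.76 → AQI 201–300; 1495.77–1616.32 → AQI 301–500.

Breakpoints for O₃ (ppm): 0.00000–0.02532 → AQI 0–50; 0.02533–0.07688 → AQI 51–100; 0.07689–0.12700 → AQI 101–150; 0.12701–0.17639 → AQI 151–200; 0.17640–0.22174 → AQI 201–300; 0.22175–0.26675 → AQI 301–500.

385

SO₂: row 192.75–375.66 (AQI 51–100). (100−51)·(310.97−192.75)/(375.66−192.75) + 51 = 49·118.22/182.91 + 51 ≈ 82.67 → 83.
CO: row 22.256–28.819 (AQI 151–200). (200−151)·(24.575−22.256)/(28.819−22.256) + 151 = 49·2.319/6.563 + 151 ≈ 168.31 → 168.
PM10: 440.31 lies in 262.44–519.25, so I_lo=101, I_hi=150, C_lo=262.44, C_hi=519.25.
(150−101)/(519.25−262.44) × (440.31−262.44) + 101 = 49/256.81 × 177.87 + 101 ≈ 134.94 → 135.
NO₂: 1546.42 lies in 1495.77–1616.32, so I_lo=301, I_hi=500, C_lo=1495.77, C_hi=1616.32.
(500−301)/(1616.32−1495.77) × (1546.42−1495.77) + 301 = 199/120.55 × 50.65 + 301 ≈ 384.61 → 385.
O₃: 0.11679 lies in 0.07689–0.12700, so I_lo=101, I_hi=150, C_lo=0.07689, C_hi=0.12700.
(150−101)/(0.12700−0.07689) × (0.11679−0.07689) + 101 = 49/0.05011 × 0.03990 + 101 ≈ 140.02 → 140.
Sub-indices: SO₂→83, CO→168, PM10→135, NO₂→385, O₃→140. Overall AQI = max = 385; dominant pollutant is NO₂.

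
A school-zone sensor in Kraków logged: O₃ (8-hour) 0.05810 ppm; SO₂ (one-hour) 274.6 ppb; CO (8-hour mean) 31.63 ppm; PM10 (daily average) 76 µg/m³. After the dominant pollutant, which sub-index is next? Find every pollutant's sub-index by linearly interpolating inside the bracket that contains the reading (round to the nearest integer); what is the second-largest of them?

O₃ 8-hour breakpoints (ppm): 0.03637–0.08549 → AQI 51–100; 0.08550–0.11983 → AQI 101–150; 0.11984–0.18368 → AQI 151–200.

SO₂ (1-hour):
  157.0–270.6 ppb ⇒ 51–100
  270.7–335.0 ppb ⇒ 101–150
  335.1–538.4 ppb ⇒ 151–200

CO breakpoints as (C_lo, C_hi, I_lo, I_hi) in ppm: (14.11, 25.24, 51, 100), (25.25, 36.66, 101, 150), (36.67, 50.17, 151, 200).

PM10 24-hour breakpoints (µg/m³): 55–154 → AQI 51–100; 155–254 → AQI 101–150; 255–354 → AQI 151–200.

O₃: 0.05810 ∈ [0.03637, 0.08549] ↔ index [51, 100].
51 + (0.05810−0.03637)·(100−51)/(0.08549−0.03637) = 51 + 0.02173·49/0.04912 ≈ 72.68, so AQI = 73.
SO₂: 274.6 ∈ [270.7, 335.0] ↔ index [101, 150].
101 + (274.6−270.7)·(150−101)/(335.0−270.7) = 101 + 3.9·49/64.3 ≈ 103.97, so AQI = 104.
CO 31.63: bracket 25.25–36.66 → index 101–150; slope 49/11.41, offset 6.38.
AQI = 101 + 49/11.41·6.38 ≈ 128.40 ⇒ 128.
PM10 76: bracket 55–154 → index 51–100; slope 49/99, offset 21.
AQI = 51 + 49/99·21 ≈ 61.39 ⇒ 61.
Sub-indices: O₃→73, SO₂→104, CO→128, PM10→61. Ranked high→low: 128, 104, 73, 61. Second-highest sub-index = 104.

104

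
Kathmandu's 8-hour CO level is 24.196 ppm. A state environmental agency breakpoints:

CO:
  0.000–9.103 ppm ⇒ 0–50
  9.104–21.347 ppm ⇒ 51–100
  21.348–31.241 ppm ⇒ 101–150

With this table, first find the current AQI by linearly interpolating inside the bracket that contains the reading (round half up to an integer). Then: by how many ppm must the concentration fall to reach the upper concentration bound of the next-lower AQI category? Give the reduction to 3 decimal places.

CO: 24.196 lies in 21.348–31.241, so I_lo=101, I_hi=150, C_lo=21.348, C_hi=31.241.
(150−101)/(31.241−21.348) × (24.196−21.348) + 101 = 49/9.893 × 2.848 + 101 ≈ 115.11 → 115.
Current AQI 115 is in the Unhealthy for Sensitive Groups range (101–150). The next-lower category tops out at AQI 100, whose upper concentration bound is 21.347 ppm.
Reduction needed = 24.196 − 21.347 = 2.849 ppm.

2.849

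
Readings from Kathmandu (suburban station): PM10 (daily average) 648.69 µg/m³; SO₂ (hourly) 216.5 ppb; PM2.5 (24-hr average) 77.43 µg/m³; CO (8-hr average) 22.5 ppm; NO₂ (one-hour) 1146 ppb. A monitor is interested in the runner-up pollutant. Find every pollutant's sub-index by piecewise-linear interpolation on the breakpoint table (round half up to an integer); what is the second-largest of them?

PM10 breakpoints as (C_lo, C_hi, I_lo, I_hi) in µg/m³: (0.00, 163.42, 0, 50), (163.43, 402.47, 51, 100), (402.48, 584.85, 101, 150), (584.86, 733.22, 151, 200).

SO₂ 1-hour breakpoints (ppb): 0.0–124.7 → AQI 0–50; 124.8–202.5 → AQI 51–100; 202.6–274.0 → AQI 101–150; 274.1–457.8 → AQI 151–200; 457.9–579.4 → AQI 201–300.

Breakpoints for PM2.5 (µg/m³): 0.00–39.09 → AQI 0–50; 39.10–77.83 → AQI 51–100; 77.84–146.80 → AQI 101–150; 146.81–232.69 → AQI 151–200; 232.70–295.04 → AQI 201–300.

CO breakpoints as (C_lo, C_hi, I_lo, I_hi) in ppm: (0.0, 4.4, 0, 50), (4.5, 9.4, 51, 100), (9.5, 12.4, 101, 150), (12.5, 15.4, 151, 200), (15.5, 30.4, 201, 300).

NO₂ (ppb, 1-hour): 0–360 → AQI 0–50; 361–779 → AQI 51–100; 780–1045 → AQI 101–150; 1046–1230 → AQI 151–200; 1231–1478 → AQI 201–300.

PM10: 648.69 ∈ [584.86, 733.22] ↔ index [151, 200].
151 + (648.69−584.86)·(200−151)/(733.22−584.86) = 151 + 63.83·49/148.36 ≈ 172.08, so AQI = 172.
SO₂: 216.5 ∈ [202.6, 274.0] ↔ index [101, 150].
101 + (216.5−202.6)·(150−101)/(274.0−202.6) = 101 + 13.9·49/71.4 ≈ 110.54, so AQI = 111.
PM2.5: 77.43 ∈ [39.10, 77.83] ↔ index [51, 100].
51 + (77.43−39.10)·(100−51)/(77.83−39.10) = 51 + 38.33·49/38.73 ≈ 99.49, so AQI = 99.
CO 22.5: bracket 15.5–30.4 → index 201–300; slope 99/14.9, offset 7.0.
AQI = 201 + 99/14.9·7.0 ≈ 247.51 ⇒ 248.
NO₂ 1146: bracket 1046–1230 → index 151–200; slope 49/184, offset 100.
AQI = 151 + 49/184·100 ≈ 177.63 ⇒ 178.
Sub-indices: PM10→172, SO₂→111, PM2.5→99, CO→248, NO₂→178. Ranked high→low: 248, 178, 172, 111, 99. Second-highest sub-index = 178.

178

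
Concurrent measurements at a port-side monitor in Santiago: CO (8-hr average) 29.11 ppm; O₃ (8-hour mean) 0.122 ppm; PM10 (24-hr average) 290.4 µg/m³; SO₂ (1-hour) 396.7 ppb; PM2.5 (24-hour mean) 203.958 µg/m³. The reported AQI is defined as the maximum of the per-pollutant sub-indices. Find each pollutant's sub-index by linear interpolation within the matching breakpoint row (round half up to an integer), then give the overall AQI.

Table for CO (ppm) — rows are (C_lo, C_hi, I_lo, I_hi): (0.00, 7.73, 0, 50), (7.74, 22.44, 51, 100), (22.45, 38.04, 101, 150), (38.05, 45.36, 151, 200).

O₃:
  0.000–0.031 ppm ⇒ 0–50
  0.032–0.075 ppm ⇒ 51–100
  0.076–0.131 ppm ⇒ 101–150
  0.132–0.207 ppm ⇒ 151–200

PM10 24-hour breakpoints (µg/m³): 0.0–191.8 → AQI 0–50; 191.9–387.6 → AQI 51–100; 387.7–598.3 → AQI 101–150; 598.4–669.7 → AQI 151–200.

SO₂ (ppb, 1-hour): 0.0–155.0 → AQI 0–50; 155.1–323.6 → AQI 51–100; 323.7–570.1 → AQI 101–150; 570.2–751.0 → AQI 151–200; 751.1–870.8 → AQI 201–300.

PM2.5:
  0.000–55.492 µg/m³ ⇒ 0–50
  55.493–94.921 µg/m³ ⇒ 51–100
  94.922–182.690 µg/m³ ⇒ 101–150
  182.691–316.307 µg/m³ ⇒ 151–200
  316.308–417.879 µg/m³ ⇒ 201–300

CO: 29.11 lies in 22.45–38.04, so I_lo=101, I_hi=150, C_lo=22.45, C_hi=38.04.
(150−101)/(38.04−22.45) × (29.11−22.45) + 101 = 49/15.59 × 6.66 + 101 ≈ 121.93 → 122.
O₃: row 0.076–0.131 (AQI 101–150). (150−101)·(0.122−0.076)/(0.131−0.076) + 101 = 49·0.046/0.055 + 101 ≈ 141.98 → 142.
PM10: 290.4 ∈ [191.9, 387.6] ↔ index [51, 100].
51 + (290.4−191.9)·(100−51)/(387.6−191.9) = 51 + 98.5·49/195.7 ≈ 75.66, so AQI = 76.
SO₂: row 323.7–570.1 (AQI 101–150). (150−101)·(396.7−323.7)/(570.1−323.7) + 101 = 49·73.0/246.4 + 101 ≈ 115.52 → 116.
PM2.5 203.958: bracket 182.691–316.307 → index 151–200; slope 49/133.616, offset 21.267.
AQI = 151 + 49/133.616·21.267 ≈ 158.80 ⇒ 159.
Sub-indices: CO→122, O₃→142, PM10→76, SO₂→116, PM2.5→159. Overall AQI = max = 159; dominant pollutant is PM2.5.

159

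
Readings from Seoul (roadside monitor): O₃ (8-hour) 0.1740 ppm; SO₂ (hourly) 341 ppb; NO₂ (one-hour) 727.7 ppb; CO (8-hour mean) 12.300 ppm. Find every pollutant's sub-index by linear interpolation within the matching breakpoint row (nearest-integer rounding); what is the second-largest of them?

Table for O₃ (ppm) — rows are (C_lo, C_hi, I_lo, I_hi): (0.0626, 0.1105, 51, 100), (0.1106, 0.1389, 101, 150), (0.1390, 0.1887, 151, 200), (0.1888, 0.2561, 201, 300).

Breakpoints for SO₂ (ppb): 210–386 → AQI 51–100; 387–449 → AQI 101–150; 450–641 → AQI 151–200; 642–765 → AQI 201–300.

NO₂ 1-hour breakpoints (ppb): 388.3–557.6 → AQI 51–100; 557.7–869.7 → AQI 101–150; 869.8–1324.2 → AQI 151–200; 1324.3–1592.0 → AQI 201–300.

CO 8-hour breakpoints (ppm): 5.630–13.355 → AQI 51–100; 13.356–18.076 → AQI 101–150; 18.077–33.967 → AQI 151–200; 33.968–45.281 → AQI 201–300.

O₃: 0.1740 lies in 0.1390–0.1887, so I_lo=151, I_hi=200, C_lo=0.1390, C_hi=0.1887.
(200−151)/(0.1887−0.1390) × (0.1740−0.1390) + 151 = 49/0.0497 × 0.0350 + 151 ≈ 185.51 → 186.
SO₂: 341 lies in 210–386, so I_lo=51, I_hi=100, C_lo=210, C_hi=386.
(100−51)/(386−210) × (341−210) + 51 = 49/176 × 131 + 51 ≈ 87.47 → 87.
NO₂: 727.7 lies in 557.7–869.7, so I_lo=101, I_hi=150, C_lo=557.7, C_hi=869.7.
(150−101)/(869.7−557.7) × (727.7−557.7) + 101 = 49/312.0 × 170.0 + 101 ≈ 127.70 → 128.
CO 12.300: bracket 5.630–13.355 → index 51–100; slope 49/7.725, offset 6.670.
AQI = 51 + 49/7.725·6.670 ≈ 93.31 ⇒ 93.
Sub-indices: O₃→186, SO₂→87, NO₂→128, CO→93. Ranked high→low: 186, 128, 93, 87. Second-highest sub-index = 128.

128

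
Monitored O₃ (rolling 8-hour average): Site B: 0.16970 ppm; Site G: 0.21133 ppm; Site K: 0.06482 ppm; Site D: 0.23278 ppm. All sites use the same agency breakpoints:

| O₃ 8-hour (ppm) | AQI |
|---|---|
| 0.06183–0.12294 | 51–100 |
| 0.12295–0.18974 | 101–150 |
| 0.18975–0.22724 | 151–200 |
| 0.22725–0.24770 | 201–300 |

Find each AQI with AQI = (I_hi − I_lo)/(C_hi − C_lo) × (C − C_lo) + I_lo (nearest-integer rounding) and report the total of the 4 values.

595

Site B 0.16970: bracket 0.12295–0.18974 → index 101–150; slope 49/0.06679, offset 0.04675.
AQI = 101 + 49/0.06679·0.04675 ≈ 135.30 ⇒ 135.
Site G: 0.21133 ∈ [0.18975, 0.22724] ↔ index [151, 200].
151 + (0.21133−0.18975)·(200−151)/(0.22724−0.18975) = 151 + 0.02158·49/0.03749 ≈ 179.21, so AQI = 179.
Site K: 0.06482 lies in 0.06183–0.12294, so I_lo=51, I_hi=100, C_lo=0.06183, C_hi=0.12294.
(100−51)/(0.12294−0.06183) × (0.06482−0.06183) + 51 = 49/0.06111 × 0.00299 + 51 ≈ 53.40 → 53.
Site D 0.23278: bracket 0.22725–0.24770 → index 201–300; slope 99/0.02045, offset 0.00553.
AQI = 201 + 99/0.02045·0.00553 ≈ 227.77 ⇒ 228.
AQIs: Site B=135, Site G=179, Site K=53, Site D=228. Sum = 135 + 179 + 53 + 228 = 595.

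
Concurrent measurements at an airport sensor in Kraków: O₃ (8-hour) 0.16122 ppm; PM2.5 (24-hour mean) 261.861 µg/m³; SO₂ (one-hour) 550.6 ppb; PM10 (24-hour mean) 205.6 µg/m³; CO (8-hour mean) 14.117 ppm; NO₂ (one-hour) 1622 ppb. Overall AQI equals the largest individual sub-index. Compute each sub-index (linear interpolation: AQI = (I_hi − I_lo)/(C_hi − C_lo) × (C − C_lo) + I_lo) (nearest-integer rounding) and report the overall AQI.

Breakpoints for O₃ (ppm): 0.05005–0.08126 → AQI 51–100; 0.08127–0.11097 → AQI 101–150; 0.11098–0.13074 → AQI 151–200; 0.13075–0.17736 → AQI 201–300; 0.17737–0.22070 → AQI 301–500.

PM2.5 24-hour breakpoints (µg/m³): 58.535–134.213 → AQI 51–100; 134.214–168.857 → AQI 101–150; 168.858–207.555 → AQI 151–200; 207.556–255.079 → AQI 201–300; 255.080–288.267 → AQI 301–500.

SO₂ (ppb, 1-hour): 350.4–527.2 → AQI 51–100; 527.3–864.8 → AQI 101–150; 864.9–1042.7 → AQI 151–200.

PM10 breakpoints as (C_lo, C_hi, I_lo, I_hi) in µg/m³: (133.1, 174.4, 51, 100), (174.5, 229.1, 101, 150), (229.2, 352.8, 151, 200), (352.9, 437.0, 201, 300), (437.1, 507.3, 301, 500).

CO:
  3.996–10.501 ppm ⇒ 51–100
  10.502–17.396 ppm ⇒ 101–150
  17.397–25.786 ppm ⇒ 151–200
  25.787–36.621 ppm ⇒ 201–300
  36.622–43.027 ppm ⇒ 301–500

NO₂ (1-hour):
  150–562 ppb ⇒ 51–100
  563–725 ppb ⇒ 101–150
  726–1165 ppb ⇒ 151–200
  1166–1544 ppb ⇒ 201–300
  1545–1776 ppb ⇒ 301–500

O₃: row 0.13075–0.17736 (AQI 201–300). (300−201)·(0.16122−0.13075)/(0.17736−0.13075) + 201 = 99·0.03047/0.04661 + 201 ≈ 265.72 → 266.
PM2.5: 261.861 lies in 255.080–288.267, so I_lo=301, I_hi=500, C_lo=255.080, C_hi=288.267.
(500−301)/(288.267−255.080) × (261.861−255.080) + 301 = 199/33.187 × 6.781 + 301 ≈ 341.66 → 342.
SO₂: 550.6 ∈ [527.3, 864.8] ↔ index [101, 150].
101 + (550.6−527.3)·(150−101)/(864.8−527.3) = 101 + 23.3·49/337.5 ≈ 104.38, so AQI = 104.
PM10 205.6: bracket 174.5–229.1 → index 101–150; slope 49/54.6, offset 31.1.
AQI = 101 + 49/54.6·31.1 ≈ 128.91 ⇒ 129.
CO: 14.117 lies in 10.502–17.396, so I_lo=101, I_hi=150, C_lo=10.502, C_hi=17.396.
(150−101)/(17.396−10.502) × (14.117−10.502) + 101 = 49/6.894 × 3.615 + 101 ≈ 126.69 → 127.
NO₂: 1622 lies in 1545–1776, so I_lo=301, I_hi=500, C_lo=1545, C_hi=1776.
(500−301)/(1776−1545) × (1622−1545) + 301 = 199/231 × 77 + 301 ≈ 367.33 → 367.
Sub-indices: O₃→266, PM2.5→342, SO₂→104, PM10→129, CO→127, NO₂→367. Overall AQI = max = 367; dominant pollutant is NO₂.

367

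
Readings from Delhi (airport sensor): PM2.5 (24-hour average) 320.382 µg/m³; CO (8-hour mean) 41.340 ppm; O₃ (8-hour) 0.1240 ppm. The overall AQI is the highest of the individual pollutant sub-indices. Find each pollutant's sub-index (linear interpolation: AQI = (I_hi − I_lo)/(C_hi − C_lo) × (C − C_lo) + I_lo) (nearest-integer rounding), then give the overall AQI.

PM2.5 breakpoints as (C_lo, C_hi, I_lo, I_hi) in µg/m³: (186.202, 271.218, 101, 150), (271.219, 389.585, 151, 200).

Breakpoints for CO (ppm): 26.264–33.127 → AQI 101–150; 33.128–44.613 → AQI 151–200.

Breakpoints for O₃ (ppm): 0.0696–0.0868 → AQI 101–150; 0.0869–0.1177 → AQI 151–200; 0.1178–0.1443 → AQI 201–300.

PM2.5: 320.382 lies in 271.219–389.585, so I_lo=151, I_hi=200, C_lo=271.219, C_hi=389.585.
(200−151)/(389.585−271.219) × (320.382−271.219) + 151 = 49/118.366 × 49.163 + 151 ≈ 171.35 → 171.
CO: 41.340 lies in 33.128–44.613, so I_lo=151, I_hi=200, C_lo=33.128, C_hi=44.613.
(200−151)/(44.613−33.128) × (41.340−33.128) + 151 = 49/11.485 × 8.212 + 151 ≈ 186.04 → 186.
O₃: row 0.1178–0.1443 (AQI 201–300). (300−201)·(0.1240−0.1178)/(0.1443−0.1178) + 201 = 99·0.0062/0.0265 + 201 ≈ 224.16 → 224.
Sub-indices: PM2.5→171, CO→186, O₃→224. Overall AQI = max = 224; dominant pollutant is O₃.
AQI 224: Very Unhealthy.

224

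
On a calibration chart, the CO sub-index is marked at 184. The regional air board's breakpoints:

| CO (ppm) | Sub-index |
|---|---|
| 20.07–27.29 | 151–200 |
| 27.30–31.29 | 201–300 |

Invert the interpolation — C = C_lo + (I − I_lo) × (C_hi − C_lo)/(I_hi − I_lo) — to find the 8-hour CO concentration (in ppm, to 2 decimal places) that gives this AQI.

24.93

AQI 184 lies in the 151–200 band, which corresponds to 20.07–27.29 ppm.
C = 20.07 + (184−151)×(27.29−20.07)/(200−151) = 20.07 + 33×7.22/49 ≈ 24.9324 ppm → 24.93 ppm to 2 dp.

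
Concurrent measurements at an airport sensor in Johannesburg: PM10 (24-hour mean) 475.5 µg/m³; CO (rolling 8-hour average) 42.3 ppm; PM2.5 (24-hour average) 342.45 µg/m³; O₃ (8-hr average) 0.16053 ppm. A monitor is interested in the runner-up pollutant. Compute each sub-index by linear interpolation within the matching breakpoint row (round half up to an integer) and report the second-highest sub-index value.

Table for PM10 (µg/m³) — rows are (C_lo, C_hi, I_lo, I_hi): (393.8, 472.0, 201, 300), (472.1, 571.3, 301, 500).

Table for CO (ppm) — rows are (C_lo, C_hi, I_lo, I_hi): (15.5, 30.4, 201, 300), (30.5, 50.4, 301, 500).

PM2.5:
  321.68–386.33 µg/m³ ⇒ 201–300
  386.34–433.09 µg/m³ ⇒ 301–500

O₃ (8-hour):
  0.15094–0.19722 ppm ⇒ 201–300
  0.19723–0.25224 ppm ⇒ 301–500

PM10: row 472.1–571.3 (AQI 301–500). (500−301)·(475.5−472.1)/(571.3−472.1) + 301 = 199·3.4/99.2 + 301 ≈ 307.82 → 308.
CO: 42.3 lies in 30.5–50.4, so I_lo=301, I_hi=500, C_lo=30.5, C_hi=50.4.
(500−301)/(50.4−30.5) × (42.3−30.5) + 301 = 199/19.9 × 11.8 + 301 ≈ 419.00 → 419.
PM2.5: 342.45 lies in 321.68–386.33, so I_lo=201, I_hi=300, C_lo=321.68, C_hi=386.33.
(300−201)/(386.33−321.68) × (342.45−321.68) + 201 = 99/64.65 × 20.77 + 201 ≈ 232.81 → 233.
O₃ 0.16053: bracket 0.15094–0.19722 → index 201–300; slope 99/0.04628, offset 0.00959.
AQI = 201 + 99/0.04628·0.00959 ≈ 221.51 ⇒ 222.
Sub-indices: PM10→308, CO→419, PM2.5→233, O₃→222. Ranked high→low: 419, 308, 233, 222. Second-highest sub-index = 308.

308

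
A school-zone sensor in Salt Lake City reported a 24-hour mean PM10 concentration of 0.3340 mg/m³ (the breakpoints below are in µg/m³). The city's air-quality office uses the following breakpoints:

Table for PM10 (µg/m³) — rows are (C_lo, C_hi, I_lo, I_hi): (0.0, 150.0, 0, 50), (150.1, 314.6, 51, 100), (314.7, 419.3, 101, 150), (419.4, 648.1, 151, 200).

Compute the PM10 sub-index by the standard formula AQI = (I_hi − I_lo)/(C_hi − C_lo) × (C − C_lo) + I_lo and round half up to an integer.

110

Convert: 0.3340 mg/m³ = 334.0 µg/m³.
PM10: 334.0 ∈ [314.7, 419.3] ↔ index [101, 150].
101 + (334.0−314.7)·(150−101)/(419.3−314.7) = 101 + 19.3·49/104.6 ≈ 110.04, so AQI = 110.
AQI 110 falls in the Unhealthy for Sensitive Groups category.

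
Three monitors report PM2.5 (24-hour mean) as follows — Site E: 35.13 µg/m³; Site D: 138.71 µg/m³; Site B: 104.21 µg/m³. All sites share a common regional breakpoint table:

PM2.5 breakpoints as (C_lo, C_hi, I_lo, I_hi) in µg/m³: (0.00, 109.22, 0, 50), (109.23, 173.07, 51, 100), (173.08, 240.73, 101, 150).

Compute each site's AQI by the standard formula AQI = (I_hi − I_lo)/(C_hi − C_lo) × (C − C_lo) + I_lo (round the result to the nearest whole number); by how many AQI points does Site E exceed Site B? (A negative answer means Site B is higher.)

-32

Site E: 35.13 ∈ [0.00, 109.22] ↔ index [0, 50].
0 + (35.13−0.00)·(50−0)/(109.22−0.00) = 0 + 35.13·50/109.22 ≈ 16.08, so AQI = 16.
Site D: row 109.23–173.07 (AQI 51–100). (100−51)·(138.71−109.23)/(173.07−109.23) + 51 = 49·29.48/63.84 + 51 ≈ 73.63 → 74.
Site B: 104.21 lies in 0.00–109.22, so I_lo=0, I_hi=50, C_lo=0.00, C_hi=109.22.
(50−0)/(109.22−0.00) × (104.21−0.00) + 0 = 50/109.22 × 104.21 + 0 ≈ 47.71 → 48.
AQIs: Site E=16, Site D=74, Site B=48. Site E (16) − Site B (48) = -32.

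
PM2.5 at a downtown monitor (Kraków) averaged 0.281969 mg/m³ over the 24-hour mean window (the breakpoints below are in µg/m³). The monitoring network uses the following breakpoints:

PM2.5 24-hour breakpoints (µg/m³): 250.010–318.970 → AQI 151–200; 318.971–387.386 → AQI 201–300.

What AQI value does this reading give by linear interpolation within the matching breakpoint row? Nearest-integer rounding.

Convert: 0.281969 mg/m³ = 281.969 µg/m³.
PM2.5: row 250.010–318.970 (AQI 151–200). (200−151)·(281.969−250.010)/(318.970−250.010) + 151 = 49·31.959/68.960 + 151 ≈ 173.71 → 174.
AQI 174 falls in the Unhealthy category.

174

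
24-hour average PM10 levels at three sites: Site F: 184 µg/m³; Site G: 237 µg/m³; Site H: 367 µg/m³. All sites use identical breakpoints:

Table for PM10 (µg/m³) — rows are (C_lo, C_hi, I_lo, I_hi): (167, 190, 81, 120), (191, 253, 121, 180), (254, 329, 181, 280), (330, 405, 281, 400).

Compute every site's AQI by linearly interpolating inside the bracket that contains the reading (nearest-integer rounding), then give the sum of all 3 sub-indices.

Site F: 184 ∈ [167, 190] ↔ index [81, 120].
81 + (184−167)·(120−81)/(190−167) = 81 + 17·39/23 ≈ 109.83, so AQI = 110.
Site G: 237 lies in 191–253, so I_lo=121, I_hi=180, C_lo=191, C_hi=253.
(180−121)/(253−191) × (237−191) + 121 = 59/62 × 46 + 121 ≈ 164.77 → 165.
Site H: 367 lies in 330–405, so I_lo=281, I_hi=400, C_lo=330, C_hi=405.
(400−281)/(405−330) × (367−330) + 281 = 119/75 × 37 + 281 ≈ 339.71 → 340.
AQIs: Site F=110, Site G=165, Site H=340. Sum = 110 + 165 + 340 = 615.

615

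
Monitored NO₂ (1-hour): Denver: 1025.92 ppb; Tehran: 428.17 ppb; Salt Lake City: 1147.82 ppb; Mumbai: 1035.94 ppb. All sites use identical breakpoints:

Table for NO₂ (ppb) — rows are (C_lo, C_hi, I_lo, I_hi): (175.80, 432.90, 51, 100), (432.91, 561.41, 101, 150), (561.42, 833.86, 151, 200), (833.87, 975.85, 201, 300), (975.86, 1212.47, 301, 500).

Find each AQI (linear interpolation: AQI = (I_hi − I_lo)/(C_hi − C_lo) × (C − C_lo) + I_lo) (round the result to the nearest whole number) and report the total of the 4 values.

1240

Denver 1025.92: bracket 975.86–1212.47 → index 301–500; slope 199/236.61, offset 50.06.
AQI = 301 + 199/236.61·50.06 ≈ 343.10 ⇒ 343.
Tehran: 428.17 lies in 175.80–432.90, so I_lo=51, I_hi=100, C_lo=175.80, C_hi=432.90.
(100−51)/(432.90−175.80) × (428.17−175.80) + 51 = 49/257.10 × 252.37 + 51 ≈ 99.10 → 99.
Salt Lake City: 1147.82 lies in 975.86–1212.47, so I_lo=301, I_hi=500, C_lo=975.86, C_hi=1212.47.
(500−301)/(1212.47−975.86) × (1147.82−975.86) + 301 = 199/236.61 × 171.96 + 301 ≈ 445.63 → 446.
Mumbai: row 975.86–1212.47 (AQI 301–500). (500−301)·(1035.94−975.86)/(1212.47−975.86) + 301 = 199·60.08/236.61 + 301 ≈ 351.53 → 352.
AQIs: Denver=343, Tehran=99, Salt Lake City=446, Mumbai=352. Sum = 343 + 99 + 446 + 352 = 1240.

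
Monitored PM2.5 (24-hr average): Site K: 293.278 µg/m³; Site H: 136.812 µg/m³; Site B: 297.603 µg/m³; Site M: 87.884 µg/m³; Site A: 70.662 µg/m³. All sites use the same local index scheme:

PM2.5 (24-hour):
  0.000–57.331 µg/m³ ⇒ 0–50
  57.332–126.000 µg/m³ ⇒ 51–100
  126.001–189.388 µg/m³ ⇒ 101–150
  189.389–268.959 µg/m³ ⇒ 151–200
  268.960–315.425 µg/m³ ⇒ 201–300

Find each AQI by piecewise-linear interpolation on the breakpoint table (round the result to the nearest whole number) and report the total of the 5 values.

Site K: 293.278 ∈ [268.960, 315.425] ↔ index [201, 300].
201 + (293.278−268.960)·(300−201)/(315.425−268.960) = 201 + 24.318·99/46.465 ≈ 252.81, so AQI = 253.
Site H: 136.812 ∈ [126.001, 189.388] ↔ index [101, 150].
101 + (136.812−126.001)·(150−101)/(189.388−126.001) = 101 + 10.811·49/63.387 ≈ 109.36, so AQI = 109.
Site B: 297.603 ∈ [268.960, 315.425] ↔ index [201, 300].
201 + (297.603−268.960)·(300−201)/(315.425−268.960) = 201 + 28.643·99/46.465 ≈ 262.03, so AQI = 262.
Site M: 87.884 ∈ [57.332, 126.000] ↔ index [51, 100].
51 + (87.884−57.332)·(100−51)/(126.000−57.332) = 51 + 30.552·49/68.668 ≈ 72.80, so AQI = 73.
Site A 70.662: bracket 57.332–126.000 → index 51–100; slope 49/68.668, offset 13.330.
AQI = 51 + 49/68.668·13.330 ≈ 60.51 ⇒ 61.
AQIs: Site K=253, Site H=109, Site B=262, Site M=73, Site A=61. Sum = 253 + 109 + 262 + 73 + 61 = 758.

758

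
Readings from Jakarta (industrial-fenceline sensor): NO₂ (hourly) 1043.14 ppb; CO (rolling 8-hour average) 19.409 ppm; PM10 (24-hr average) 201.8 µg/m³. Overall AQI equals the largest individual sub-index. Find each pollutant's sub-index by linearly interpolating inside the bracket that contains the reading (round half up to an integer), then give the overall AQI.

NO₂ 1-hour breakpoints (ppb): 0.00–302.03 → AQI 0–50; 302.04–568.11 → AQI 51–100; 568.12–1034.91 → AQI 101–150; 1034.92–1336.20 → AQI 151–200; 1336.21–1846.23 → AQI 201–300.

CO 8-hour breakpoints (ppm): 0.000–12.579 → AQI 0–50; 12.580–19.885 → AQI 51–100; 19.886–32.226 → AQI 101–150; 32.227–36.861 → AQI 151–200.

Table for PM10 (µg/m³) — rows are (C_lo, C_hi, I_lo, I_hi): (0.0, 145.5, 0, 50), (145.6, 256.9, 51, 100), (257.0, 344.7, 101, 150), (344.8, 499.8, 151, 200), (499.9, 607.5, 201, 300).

NO₂: 1043.14 ∈ [1034.92, 1336.20] ↔ index [151, 200].
151 + (1043.14−1034.92)·(200−151)/(1336.20−1034.92) = 151 + 8.22·49/301.28 ≈ 152.34, so AQI = 152.
CO: 19.409 lies in 12.580–19.885, so I_lo=51, I_hi=100, C_lo=12.580, C_hi=19.885.
(100−51)/(19.885−12.580) × (19.409−12.580) + 51 = 49/7.305 × 6.829 + 51 ≈ 96.81 → 97.
PM10 201.8: bracket 145.6–256.9 → index 51–100; slope 49/111.3, offset 56.2.
AQI = 51 + 49/111.3·56.2 ≈ 75.74 ⇒ 76.
Sub-indices: NO₂→152, CO→97, PM10→76. Overall AQI = max = 152; dominant pollutant is NO₂.

152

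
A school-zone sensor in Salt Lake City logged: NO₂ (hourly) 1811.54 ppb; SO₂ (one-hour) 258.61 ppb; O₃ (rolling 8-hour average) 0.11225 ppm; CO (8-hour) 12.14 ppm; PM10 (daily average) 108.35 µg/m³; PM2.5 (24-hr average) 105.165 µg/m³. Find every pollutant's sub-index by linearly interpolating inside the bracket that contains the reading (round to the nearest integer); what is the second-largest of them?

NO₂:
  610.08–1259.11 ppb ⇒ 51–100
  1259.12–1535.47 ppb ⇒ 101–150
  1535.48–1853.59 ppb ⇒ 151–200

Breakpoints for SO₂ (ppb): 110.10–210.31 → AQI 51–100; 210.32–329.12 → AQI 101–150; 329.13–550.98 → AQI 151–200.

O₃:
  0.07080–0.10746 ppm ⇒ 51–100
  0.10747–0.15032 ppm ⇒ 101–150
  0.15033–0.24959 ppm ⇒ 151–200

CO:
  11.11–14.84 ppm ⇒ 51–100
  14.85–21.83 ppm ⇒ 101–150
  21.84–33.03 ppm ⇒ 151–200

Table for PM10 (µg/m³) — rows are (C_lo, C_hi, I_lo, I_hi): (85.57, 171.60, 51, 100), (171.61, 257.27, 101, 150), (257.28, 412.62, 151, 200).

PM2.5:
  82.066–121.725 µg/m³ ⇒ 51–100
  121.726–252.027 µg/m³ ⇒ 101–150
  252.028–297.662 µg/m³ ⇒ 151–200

NO₂: 1811.54 ∈ [1535.48, 1853.59] ↔ index [151, 200].
151 + (1811.54−1535.48)·(200−151)/(1853.59−1535.48) = 151 + 276.06·49/318.11 ≈ 193.52, so AQI = 194.
SO₂: row 210.32–329.12 (AQI 101–150). (150−101)·(258.61−210.32)/(329.12−210.32) + 101 = 49·48.29/118.80 + 101 ≈ 120.92 → 121.
O₃ 0.11225: bracket 0.10747–0.15032 → index 101–150; slope 49/0.04285, offset 0.00478.
AQI = 101 + 49/0.04285·0.00478 ≈ 106.47 ⇒ 106.
CO 12.14: bracket 11.11–14.84 → index 51–100; slope 49/3.73, offset 1.03.
AQI = 51 + 49/3.73·1.03 ≈ 64.53 ⇒ 65.
PM10: row 85.57–171.60 (AQI 51–100). (100−51)·(108.35−85.57)/(171.60−85.57) + 51 = 49·22.78/86.03 + 51 ≈ 63.97 → 64.
PM2.5 105.165: bracket 82.066–121.725 → index 51–100; slope 49/39.659, offset 23.099.
AQI = 51 + 49/39.659·23.099 ≈ 79.54 ⇒ 80.
Sub-indices: NO₂→194, SO₂→121, O₃→106, CO→65, PM10→64, PM2.5→80. Ranked high→low: 194, 121, 106, 80, 65, 64. Second-highest sub-index = 121.

121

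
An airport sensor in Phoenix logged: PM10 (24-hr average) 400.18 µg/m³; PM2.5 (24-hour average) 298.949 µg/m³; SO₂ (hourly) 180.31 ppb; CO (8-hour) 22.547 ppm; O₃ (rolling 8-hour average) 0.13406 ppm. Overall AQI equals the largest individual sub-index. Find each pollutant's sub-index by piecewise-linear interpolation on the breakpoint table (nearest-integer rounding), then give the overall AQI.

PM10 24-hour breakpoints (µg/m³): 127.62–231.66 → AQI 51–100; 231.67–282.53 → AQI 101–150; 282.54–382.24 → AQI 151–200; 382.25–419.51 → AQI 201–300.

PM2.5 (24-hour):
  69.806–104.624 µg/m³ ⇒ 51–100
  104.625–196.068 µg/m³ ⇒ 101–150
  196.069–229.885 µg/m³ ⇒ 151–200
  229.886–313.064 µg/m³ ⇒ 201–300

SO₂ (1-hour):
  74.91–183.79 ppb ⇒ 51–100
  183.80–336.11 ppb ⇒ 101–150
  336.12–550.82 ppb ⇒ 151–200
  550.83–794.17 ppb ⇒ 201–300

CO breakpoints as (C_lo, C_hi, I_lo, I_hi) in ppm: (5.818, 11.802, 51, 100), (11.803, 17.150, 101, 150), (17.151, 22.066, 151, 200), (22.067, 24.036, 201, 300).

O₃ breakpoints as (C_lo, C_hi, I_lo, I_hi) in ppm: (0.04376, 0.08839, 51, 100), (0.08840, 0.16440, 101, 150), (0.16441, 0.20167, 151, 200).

283

PM10: row 382.25–419.51 (AQI 201–300). (300−201)·(400.18−382.25)/(419.51−382.25) + 201 = 99·17.93/37.26 + 201 ≈ 248.64 → 249.
PM2.5: row 229.886–313.064 (AQI 201–300). (300−201)·(298.949−229.886)/(313.064−229.886) + 201 = 99·69.063/83.178 + 201 ≈ 283.20 → 283.
SO₂: 180.31 lies in 74.91–183.79, so I_lo=51, I_hi=100, C_lo=74.91, C_hi=183.79.
(100−51)/(183.79−74.91) × (180.31−74.91) + 51 = 49/108.88 × 105.40 + 51 ≈ 98.43 → 98.
CO 22.547: bracket 22.067–24.036 → index 201–300; slope 99/1.969, offset 0.480.
AQI = 201 + 99/1.969·0.480 ≈ 225.13 ⇒ 225.
O₃: 0.13406 lies in 0.08840–0.16440, so I_lo=101, I_hi=150, C_lo=0.08840, C_hi=0.16440.
(150−101)/(0.16440−0.08840) × (0.13406−0.08840) + 101 = 49/0.07600 × 0.04566 + 101 ≈ 130.44 → 130.
Sub-indices: PM10→249, PM2.5→283, SO₂→98, CO→225, O₃→130. Overall AQI = max = 283; dominant pollutant is PM2.5.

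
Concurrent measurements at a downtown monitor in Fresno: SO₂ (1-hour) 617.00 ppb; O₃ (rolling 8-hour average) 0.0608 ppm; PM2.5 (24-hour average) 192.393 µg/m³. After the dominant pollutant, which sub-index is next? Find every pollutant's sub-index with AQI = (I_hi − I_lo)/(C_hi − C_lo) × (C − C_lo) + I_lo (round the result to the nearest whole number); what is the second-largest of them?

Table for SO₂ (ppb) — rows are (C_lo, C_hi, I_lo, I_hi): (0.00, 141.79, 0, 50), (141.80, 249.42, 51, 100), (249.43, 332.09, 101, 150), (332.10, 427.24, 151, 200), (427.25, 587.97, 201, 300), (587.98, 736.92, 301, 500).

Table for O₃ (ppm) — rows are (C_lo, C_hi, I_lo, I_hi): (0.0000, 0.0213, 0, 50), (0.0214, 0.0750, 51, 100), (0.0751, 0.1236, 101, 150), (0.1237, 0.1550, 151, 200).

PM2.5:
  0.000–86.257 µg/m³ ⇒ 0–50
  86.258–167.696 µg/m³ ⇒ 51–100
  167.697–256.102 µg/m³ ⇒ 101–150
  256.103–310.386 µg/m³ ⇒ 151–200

SO₂ 617.00: bracket 587.98–736.92 → index 301–500; slope 199/148.94, offset 29.02.
AQI = 301 + 199/148.94·29.02 ≈ 339.77 ⇒ 340.
O₃ 0.0608: bracket 0.0214–0.0750 → index 51–100; slope 49/0.0536, offset 0.0394.
AQI = 51 + 49/0.0536·0.0394 ≈ 87.02 ⇒ 87.
PM2.5: row 167.697–256.102 (AQI 101–150). (150−101)·(192.393−167.697)/(256.102−167.697) + 101 = 49·24.696/88.405 + 101 ≈ 114.69 → 115.
Sub-indices: SO₂→340, O₃→87, PM2.5→115. Ranked high→low: 340, 115, 87. Second-highest sub-index = 115.

115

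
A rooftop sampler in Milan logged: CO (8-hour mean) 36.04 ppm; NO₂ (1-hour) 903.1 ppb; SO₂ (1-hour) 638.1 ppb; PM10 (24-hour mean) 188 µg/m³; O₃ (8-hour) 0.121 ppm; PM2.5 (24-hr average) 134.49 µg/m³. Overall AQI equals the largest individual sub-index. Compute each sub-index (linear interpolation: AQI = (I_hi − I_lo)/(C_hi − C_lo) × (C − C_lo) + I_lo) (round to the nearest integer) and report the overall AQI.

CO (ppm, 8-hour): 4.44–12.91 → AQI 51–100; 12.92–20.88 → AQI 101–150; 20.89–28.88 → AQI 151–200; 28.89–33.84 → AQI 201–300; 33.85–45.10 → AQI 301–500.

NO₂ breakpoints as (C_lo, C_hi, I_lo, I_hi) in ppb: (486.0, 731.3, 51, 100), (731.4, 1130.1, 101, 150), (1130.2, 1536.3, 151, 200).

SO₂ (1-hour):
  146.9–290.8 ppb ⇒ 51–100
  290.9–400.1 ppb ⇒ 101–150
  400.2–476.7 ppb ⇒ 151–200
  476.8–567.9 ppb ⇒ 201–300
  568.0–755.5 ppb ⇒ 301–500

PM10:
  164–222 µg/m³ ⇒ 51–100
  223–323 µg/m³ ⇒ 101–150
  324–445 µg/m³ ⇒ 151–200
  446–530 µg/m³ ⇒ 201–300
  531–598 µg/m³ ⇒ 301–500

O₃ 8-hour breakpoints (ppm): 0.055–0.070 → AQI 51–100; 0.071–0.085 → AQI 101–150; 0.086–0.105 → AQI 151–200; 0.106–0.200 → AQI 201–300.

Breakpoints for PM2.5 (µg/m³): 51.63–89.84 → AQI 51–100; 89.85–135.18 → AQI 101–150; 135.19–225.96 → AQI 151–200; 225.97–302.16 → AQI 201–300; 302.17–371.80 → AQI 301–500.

CO 36.04: bracket 33.85–45.10 → index 301–500; slope 199/11.25, offset 2.19.
AQI = 301 + 199/11.25·2.19 ≈ 339.74 ⇒ 340.
NO₂: row 731.4–1130.1 (AQI 101–150). (150−101)·(903.1−731.4)/(1130.1−731.4) + 101 = 49·171.7/398.7 + 101 ≈ 122.10 → 122.
SO₂ 638.1: bracket 568.0–755.5 → index 301–500; slope 199/187.5, offset 70.1.
AQI = 301 + 199/187.5·70.1 ≈ 375.40 ⇒ 375.
PM10: 188 lies in 164–222, so I_lo=51, I_hi=100, C_lo=164, C_hi=222.
(100−51)/(222−164) × (188−164) + 51 = 49/58 × 24 + 51 ≈ 71.28 → 71.
O₃: row 0.106–0.200 (AQI 201–300). (300−201)·(0.121−0.106)/(0.200−0.106) + 201 = 99·0.015/0.094 + 201 ≈ 216.80 → 217.
PM2.5: row 89.85–135.18 (AQI 101–150). (150−101)·(134.49−89.85)/(135.18−89.85) + 101 = 49·44.64/45.33 + 101 ≈ 149.25 → 149.
Sub-indices: CO→340, NO₂→122, SO₂→375, PM10→71, O₃→217, PM2.5→149. Overall AQI = max = 375; dominant pollutant is SO₂.

375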